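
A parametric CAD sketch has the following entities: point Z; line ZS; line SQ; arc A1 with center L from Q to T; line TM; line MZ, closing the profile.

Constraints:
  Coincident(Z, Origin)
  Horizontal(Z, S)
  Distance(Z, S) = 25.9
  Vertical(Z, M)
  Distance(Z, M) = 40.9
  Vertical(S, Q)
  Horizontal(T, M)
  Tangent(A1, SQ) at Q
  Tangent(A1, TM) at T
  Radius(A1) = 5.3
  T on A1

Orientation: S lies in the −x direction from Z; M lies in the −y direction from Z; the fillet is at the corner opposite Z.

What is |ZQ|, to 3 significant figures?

44.0

The virtual corner opposite Z is at (-25.9, -40.9). The tangent condition forces LQ to be normal to SQ and since A1 is tangent to TM there, LT ⟂ TM, with radius 5.3, so the center L sits 5.3 in from both sides at L = (-20.6, -35.6). That places the tangent points at Q = (-25.9, -35.6) on SQ and T = (-20.6, -40.9) on TM. Then |ZQ| = |Q − Z| = 44.0.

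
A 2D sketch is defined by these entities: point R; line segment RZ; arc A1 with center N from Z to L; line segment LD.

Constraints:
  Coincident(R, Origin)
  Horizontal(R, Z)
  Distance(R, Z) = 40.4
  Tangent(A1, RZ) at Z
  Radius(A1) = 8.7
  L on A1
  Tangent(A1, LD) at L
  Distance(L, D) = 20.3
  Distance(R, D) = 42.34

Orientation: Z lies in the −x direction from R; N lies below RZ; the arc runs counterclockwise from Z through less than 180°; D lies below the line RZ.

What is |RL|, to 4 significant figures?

48.64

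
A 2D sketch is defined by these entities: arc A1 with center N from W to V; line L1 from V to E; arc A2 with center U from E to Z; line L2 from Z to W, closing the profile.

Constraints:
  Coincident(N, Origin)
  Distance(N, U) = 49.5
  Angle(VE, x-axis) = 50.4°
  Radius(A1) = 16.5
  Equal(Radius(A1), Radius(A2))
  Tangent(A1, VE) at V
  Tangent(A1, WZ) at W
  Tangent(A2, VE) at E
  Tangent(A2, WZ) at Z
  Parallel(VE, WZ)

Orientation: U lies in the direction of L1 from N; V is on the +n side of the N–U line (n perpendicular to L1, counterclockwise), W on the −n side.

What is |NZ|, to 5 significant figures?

52.178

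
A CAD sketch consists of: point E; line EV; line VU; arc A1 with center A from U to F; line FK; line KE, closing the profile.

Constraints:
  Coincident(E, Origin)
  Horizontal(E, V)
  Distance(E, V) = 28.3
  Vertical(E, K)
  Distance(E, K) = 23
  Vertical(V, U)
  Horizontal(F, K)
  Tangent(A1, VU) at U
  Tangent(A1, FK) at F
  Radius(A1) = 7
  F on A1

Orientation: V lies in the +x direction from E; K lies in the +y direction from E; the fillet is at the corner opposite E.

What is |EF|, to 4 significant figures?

31.35

E is at the origin; EV is horizontal with |EV| = 28.3 and V on the +x side, so V = (28.30, 0.000). E and K share the same x with |EK| = 23.0 and K on the +y side, so K = (0.000, 23.00). The virtual corner opposite E is at (28.30, 23.00). Tangency of A1 to VU means the radius AU is perpendicular to VU and A1 meets FK tangentially, so AF is at right angles to FK, with radius 7.0, so the center A sits 7.0 in from both sides at A = (21.30, 16.00). That places the tangent points at U = (28.30, 16.00) on VU and F = (21.30, 23.00) on FK. Then |EF| = |F − E| = 31.35.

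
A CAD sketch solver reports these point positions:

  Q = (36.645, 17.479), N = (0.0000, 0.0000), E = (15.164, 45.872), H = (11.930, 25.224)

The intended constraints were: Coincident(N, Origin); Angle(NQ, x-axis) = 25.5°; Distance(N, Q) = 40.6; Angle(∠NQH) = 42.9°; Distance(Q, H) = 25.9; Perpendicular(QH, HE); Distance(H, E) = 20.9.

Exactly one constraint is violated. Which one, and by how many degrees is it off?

Perpendicular(QH, HE) — off by 8.50°.

N = (0.00, 0.00) ✓; NQ at 25.50° ✓; |NQ| = 40.60 ✓; ∠NQH = 42.90° ✓; |QH| = 25.90 ✓; ∠(QH, HE) = 81.50° ✗; |HE| = 20.90 ✓.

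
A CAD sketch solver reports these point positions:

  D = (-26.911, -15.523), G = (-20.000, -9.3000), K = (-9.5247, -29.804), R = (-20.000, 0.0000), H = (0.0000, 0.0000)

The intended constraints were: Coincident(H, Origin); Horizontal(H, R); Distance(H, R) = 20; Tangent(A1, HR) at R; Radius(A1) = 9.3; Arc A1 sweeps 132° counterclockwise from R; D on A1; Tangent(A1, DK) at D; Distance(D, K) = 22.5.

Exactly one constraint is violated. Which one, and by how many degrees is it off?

Tangent(A1, DK) at D — off by 8.60°.

H = (0.00, 0.00) ✓; H.y = 0.00, R.y = 0.00 ✓; |HR| = 20.00 ✓; ∠(GR, RH) = 90.00° ✓; |GR| = 9.300 ✓; bearing(G→D) − bearing(G→R) = 132.0° ✓; |GD| = 9.300 ✓; ∠(GD, DK) = 81.40° ✗; |DK| = 22.50 ✓.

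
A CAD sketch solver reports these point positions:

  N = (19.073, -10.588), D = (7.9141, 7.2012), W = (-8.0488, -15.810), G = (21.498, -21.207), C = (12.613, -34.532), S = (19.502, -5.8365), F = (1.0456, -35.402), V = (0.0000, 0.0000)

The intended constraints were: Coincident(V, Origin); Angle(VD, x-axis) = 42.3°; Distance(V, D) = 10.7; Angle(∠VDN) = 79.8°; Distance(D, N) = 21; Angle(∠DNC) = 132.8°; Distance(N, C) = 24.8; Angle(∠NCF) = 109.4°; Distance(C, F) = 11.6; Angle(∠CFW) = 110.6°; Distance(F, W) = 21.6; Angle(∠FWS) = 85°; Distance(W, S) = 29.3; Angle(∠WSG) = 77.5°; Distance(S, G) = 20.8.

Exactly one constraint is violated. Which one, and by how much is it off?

Distance(S, G) = 20.8 — off by 5.30.

V = (0.00, 0.00) ✓; VD at 42.30° ✓; |VD| = 10.70 ✓; ∠VDN = 79.80° ✓; |DN| = 21.00 ✓; ∠DNC = 132.8° ✓; |NC| = 24.80 ✓; ∠NCF = 109.4° ✓; |CF| = 11.60 ✓; ∠CFW = 110.6° ✓; |FW| = 21.60 ✓; ∠FWS = 85.00° ✓; |WS| = 29.30 ✓; ∠WSG = 77.50° ✓; |SG| = 15.50 ✗.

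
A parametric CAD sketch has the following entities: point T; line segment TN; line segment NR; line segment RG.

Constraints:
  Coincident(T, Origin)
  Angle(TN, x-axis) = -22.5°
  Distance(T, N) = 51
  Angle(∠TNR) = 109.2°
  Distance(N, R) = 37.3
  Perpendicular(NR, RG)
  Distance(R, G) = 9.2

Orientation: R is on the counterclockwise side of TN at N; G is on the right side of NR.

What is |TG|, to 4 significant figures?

78.83

∠TNR = 109.2°, so NR runs at -22.5° + (180° − 109.2°) = 48.30° from the x-axis; with |NR| = 37.3, R = N + 37.3·(cos 48.30°, sin 48.30°) = (71.93, 8.333). NR ⟂ RG; with |RG| = 9.2 on the right of NR, G = R + 9.2·(0.7466, -0.6652) = (78.80, 2.213). Then |TG| = |G − T| = 78.83.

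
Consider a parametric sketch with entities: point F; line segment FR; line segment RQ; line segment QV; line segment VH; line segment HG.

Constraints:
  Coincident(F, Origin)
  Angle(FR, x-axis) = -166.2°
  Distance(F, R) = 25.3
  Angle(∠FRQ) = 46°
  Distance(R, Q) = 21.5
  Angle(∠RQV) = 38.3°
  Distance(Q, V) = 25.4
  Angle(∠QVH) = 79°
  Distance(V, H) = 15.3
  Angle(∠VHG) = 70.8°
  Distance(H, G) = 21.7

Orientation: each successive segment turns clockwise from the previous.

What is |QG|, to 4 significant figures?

5.543

F is at the origin; FR runs at -166.2° with length 25.3, so R = (-24.57, -6.035). ∠FRQ = 46.0° gives RQ at 59.80° from the x-axis; with |RQ| = 21.5, Q = (-13.75, 12.55). ∠RQV = 38.3° gives QV at -81.90° from the x-axis; with |QV| = 25.4, V = (-10.18, -12.60). ∠QVH = 79.0° gives VH at 177.1° from the x-axis; with |VH| = 15.3, H = (-25.46, -11.83). ∠VHG = 70.8° gives HG at 67.90° from the x-axis; with |HG| = 21.7, G = (-17.29, 8.280). Then |QG| = |G − Q| = 5.543.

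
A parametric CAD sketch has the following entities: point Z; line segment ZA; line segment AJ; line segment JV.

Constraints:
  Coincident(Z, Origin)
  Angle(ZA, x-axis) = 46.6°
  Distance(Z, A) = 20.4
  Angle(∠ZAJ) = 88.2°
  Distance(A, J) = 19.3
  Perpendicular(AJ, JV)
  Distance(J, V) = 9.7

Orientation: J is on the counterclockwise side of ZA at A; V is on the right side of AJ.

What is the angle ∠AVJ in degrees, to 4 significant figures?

63.32°

Z is at the origin; ZA runs at 46.6° with length 20.4, so A = 20.4·(cos 46.6°, sin 46.6°) = (14.02, 14.82). ∠ZAJ = 88.2°, so AJ runs at 46.6° + (180° − 88.2°) = 138.4° from the x-axis; with |AJ| = 19.3, J = A + 19.3·(cos 138.4°, sin 138.4°) = (-0.4159, 27.64). The perpendicularity gives JV at right angles to AJ; with |JV| = 9.7 on the right of AJ, V = J + 9.7·(0.6639, 0.7478) = (6.024, 34.89). Then cos ∠AVJ = VA·VJ / (|VA||VJ|), giving 63.32°.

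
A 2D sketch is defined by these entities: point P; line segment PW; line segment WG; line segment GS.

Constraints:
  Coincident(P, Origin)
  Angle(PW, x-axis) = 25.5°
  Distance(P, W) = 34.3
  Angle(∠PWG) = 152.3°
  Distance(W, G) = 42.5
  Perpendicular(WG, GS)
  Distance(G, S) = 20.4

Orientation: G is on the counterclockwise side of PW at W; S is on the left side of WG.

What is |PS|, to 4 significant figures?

73.01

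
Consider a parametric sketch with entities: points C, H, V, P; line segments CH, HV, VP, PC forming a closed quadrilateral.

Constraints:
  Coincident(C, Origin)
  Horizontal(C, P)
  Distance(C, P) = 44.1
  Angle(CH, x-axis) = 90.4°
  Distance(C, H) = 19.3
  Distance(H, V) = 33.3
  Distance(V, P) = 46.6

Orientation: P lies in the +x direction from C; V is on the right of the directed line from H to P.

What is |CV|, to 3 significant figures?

14.0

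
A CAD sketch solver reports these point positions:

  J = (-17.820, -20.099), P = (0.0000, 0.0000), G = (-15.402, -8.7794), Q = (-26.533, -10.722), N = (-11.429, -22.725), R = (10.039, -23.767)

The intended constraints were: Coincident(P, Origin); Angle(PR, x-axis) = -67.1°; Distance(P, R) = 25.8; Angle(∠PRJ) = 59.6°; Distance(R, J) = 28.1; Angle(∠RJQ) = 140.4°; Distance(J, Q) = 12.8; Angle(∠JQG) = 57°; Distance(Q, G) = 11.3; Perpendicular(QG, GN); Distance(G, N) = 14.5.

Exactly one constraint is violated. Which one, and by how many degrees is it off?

Perpendicular(QG, GN) — off by 6.00°.

P = (0.00, 0.00) ✓; PR at -67.10° ✓; |PR| = 25.80 ✓; ∠PRJ = 59.60° ✓; |RJ| = 28.10 ✓; ∠RJQ = 140.4° ✓; |JQ| = 12.80 ✓; ∠JQG = 57.00° ✓; |QG| = 11.30 ✓; ∠(QG, GN) = 84.00° ✗; |GN| = 14.50 ✓.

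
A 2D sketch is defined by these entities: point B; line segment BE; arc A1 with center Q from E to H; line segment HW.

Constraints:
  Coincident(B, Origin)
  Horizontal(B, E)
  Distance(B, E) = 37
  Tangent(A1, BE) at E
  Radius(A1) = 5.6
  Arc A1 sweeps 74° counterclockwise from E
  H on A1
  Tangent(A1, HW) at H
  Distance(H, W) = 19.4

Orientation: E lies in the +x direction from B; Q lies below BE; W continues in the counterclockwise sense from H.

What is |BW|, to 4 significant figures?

34.72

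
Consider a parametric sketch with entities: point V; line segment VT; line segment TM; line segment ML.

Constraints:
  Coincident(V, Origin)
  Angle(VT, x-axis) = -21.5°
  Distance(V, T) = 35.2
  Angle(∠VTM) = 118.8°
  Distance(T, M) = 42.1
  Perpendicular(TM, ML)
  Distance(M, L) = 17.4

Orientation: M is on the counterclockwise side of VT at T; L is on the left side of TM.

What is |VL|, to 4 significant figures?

60.57

V is at the origin; VT runs at -21.5° with length 35.2, so T = 35.2·(cos -21.5°, sin -21.5°) = (32.75, -12.90). ∠VTM = 118.8°, so TM runs at -21.5° + (180° − 118.8°) = 39.70° from the x-axis; with |TM| = 42.1, M = T + 42.1·(cos 39.70°, sin 39.70°) = (65.14, 13.99). TM is perpendicular to ML; with |ML| = 17.4 on the left of TM, L = M + 17.4·(-0.6388, 0.7694) = (54.03, 27.38). Then |VL| = |L − V| = 60.57.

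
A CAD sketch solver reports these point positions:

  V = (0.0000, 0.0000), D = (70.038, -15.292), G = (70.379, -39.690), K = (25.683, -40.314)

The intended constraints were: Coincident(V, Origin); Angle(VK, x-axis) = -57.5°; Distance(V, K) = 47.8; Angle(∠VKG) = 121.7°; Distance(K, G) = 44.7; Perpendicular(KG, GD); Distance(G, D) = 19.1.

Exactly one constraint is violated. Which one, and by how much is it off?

Distance(G, D) = 19.1 — off by 5.30.

V = (0.00, 0.00) ✓; VK at -57.50° ✓; |VK| = 47.80 ✓; ∠VKG = 121.7° ✓; |KG| = 44.70 ✓; ∠(KG, GD) = 90.00° ✓; |GD| = 24.40 ✗.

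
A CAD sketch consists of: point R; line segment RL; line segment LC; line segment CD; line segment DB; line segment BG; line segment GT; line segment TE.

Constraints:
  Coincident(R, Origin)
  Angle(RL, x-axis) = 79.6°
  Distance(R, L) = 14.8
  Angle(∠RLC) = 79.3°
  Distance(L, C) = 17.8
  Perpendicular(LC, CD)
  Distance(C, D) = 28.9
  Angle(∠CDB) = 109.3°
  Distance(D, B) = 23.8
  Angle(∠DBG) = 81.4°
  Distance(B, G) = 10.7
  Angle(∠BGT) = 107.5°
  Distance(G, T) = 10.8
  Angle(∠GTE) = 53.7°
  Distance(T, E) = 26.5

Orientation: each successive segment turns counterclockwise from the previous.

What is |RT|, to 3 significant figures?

6.61

R is at the origin; RL runs at 79.6° with length 14.8, so L = (2.67, 14.6). ∠RLC = 79.3° gives LC at -180° from the x-axis; with |LC| = 17.8, C = (-15.1, 14.5). The perpendicularity gives CD at right angles to LC, so CD runs at -89.7°; with |CD| = 28.9, D = (-15.0, -14.4). ∠CDB = 109.3° gives DB at -19.0° from the x-axis; with |DB| = 23.8, B = (7.53, -22.2). ∠DBG = 81.4° gives BG at 79.6° from the x-axis; with |BG| = 10.7, G = (9.46, -11.7). ∠BGT = 107.5° gives GT at 152° from the x-axis; with |GT| = 10.8, T = (-0.0865, -6.61). Then |RT| = |T − R| = 6.61.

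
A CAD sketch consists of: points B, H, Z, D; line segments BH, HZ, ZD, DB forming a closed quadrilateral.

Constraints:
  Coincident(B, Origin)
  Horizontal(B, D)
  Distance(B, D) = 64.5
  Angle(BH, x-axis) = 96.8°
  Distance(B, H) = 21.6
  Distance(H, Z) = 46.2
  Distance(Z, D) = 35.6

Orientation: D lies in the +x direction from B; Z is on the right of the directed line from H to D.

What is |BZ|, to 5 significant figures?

32.404

B is at the origin; B and D share the same y with |BD| = 64.5 and D in +x, so D = (64.5, 0). BH runs at 96.8° with |BH| = 21.6, so H = (-2.5575, 21.448). Z is determined by |HZ| = 46.2 and |ZD| = 35.6 together: it lies at the intersection of circle(H, 46.2) and circle(D, 35.6). With |HD| = 70.404, the foot of the radical line on HD is 41.360 from H and the perpendicular offset is √(46.2² − 41.360²) = 20.586. Taking the right-of-HD solution: Z = (30.565, -10.760).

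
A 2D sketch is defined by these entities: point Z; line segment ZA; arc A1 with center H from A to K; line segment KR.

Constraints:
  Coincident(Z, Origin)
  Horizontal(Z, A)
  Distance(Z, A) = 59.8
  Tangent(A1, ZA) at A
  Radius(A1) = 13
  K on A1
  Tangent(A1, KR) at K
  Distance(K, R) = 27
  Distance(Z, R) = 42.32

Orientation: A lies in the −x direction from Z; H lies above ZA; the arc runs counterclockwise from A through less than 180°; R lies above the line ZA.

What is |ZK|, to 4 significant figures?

49.76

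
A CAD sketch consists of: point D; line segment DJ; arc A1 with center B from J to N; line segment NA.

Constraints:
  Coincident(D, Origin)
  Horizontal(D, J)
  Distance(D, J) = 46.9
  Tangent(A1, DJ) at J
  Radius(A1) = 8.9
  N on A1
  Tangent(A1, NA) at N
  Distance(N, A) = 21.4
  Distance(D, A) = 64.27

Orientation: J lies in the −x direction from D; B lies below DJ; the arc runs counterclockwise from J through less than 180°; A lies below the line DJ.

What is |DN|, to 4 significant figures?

56.42

Checks: ∠(BJ, JD) = 90.00° ✓; |BJ| = 8.900 ✓; |BN| = 8.900 ✓; ∠(BN, NA) = 90.00° ✓; |NA| = 21.40 ✓; |DA| = 64.27 ✓.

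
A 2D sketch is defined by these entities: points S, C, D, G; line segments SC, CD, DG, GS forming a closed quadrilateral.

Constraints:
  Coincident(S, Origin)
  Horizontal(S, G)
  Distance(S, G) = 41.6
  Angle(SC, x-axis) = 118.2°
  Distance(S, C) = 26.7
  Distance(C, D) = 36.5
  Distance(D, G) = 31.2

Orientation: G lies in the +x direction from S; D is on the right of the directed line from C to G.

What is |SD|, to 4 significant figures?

11.65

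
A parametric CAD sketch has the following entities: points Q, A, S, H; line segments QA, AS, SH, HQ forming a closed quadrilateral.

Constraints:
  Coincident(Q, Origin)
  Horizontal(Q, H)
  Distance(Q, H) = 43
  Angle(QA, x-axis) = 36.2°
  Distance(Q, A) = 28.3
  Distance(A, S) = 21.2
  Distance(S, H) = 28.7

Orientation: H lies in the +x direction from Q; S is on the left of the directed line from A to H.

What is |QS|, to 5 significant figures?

49.491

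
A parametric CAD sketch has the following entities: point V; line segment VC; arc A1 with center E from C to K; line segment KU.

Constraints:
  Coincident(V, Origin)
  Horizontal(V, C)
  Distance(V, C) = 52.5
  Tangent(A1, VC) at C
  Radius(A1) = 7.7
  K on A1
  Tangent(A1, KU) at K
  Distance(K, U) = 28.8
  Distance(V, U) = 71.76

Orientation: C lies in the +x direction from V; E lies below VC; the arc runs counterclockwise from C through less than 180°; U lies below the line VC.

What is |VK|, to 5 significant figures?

47.634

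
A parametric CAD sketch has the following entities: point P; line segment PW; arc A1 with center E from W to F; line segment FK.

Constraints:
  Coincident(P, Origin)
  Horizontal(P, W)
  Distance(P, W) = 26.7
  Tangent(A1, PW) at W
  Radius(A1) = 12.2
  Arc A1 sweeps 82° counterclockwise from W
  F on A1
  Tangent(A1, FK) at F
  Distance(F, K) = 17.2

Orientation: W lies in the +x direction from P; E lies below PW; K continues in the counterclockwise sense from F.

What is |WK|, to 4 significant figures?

31.11

P is at the origin; PW is horizontal with |PW| = 26.7 and W on the +x side, so W = (26.70, 0.000). Since A1 is tangent to PW there, EW ⟂ PW, so E = W + (0, -12.2) = (26.70, -12.20). On A1, W sits at bearing 90° from E; an 82° counterclockwise sweep puts F at bearing 172°, so F = E + 12.2·(cos 172°, sin 172°) = (14.62, -10.50). Tangency of A1 to FK means the radius EF is perpendicular to FK, so FK runs along (−sin 172°, cos 172°); with |FK| = 17.2, K = (12.22, -27.53). Then |WK| = |K − W| = 31.11.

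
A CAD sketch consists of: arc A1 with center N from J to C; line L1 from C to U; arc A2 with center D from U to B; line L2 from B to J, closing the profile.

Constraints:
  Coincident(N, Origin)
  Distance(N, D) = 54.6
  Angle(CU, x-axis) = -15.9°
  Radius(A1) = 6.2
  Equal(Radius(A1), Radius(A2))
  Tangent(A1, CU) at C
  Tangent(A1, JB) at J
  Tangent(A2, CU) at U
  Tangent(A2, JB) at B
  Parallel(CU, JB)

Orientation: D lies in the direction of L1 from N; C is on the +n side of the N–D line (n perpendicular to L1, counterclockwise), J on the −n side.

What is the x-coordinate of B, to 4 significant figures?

50.81

The slot axis is L1's direction at -15.9°, so u = (cos -15.9°, sin -15.9°) = (0.9617, -0.2740) and n = (−sin -15.9°, cos -15.9°) = (0.2740, 0.9617). N is at the origin and D lies 54.6 along u from N, so D = 54.6·u = (52.51, -14.96). Tangency of A1 to both parallel lines with radius 6.2 puts C and J at N ± 6.2·n: C = (1.699, 5.963), J = (-1.699, -5.963). Equal radii place U and B the same way about D: U = D + 6.2·n = (54.21, -8.995), B = D − 6.2·n = (50.81, -20.92). So B.x = 50.81.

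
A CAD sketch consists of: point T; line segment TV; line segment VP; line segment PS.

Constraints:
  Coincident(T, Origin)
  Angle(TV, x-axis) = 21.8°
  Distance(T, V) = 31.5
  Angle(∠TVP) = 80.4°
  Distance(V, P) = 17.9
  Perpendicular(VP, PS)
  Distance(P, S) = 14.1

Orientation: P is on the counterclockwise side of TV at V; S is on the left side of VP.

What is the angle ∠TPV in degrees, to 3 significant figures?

67.8°

T is at the origin; TV runs at 21.8° with length 31.5, so V = 31.5·(cos 21.8°, sin 21.8°) = (29.2, 11.7). ∠TVP = 80.4°, so VP runs at 21.8° + (180° − 80.4°) = 121° from the x-axis; with |VP| = 17.9, P = V + 17.9·(cos 121°, sin 121°) = (19.9, 27.0). Then cos ∠TPV = PT·PV / (|PT||PV|), giving 67.8°.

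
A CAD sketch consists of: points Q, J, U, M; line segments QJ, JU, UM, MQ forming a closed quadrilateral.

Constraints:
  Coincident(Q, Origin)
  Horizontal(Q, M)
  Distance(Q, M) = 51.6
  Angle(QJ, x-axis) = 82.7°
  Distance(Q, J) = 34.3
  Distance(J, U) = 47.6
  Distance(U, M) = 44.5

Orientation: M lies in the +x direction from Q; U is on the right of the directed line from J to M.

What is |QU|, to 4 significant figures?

16.17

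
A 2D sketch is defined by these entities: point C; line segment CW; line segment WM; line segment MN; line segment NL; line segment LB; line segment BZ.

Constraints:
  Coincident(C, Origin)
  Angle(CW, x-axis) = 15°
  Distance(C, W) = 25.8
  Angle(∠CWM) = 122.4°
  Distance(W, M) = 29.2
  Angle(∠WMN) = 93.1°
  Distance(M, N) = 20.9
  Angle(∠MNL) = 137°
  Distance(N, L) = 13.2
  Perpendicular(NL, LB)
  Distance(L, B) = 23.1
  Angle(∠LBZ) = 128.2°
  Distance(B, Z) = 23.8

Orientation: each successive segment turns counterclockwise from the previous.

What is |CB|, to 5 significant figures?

18.820

∠MNL = 137.0° gives NL at -157.50° from the x-axis; with |NL| = 13.2, L = (1.8812, 36.809). NL ⟂ LB, so LB runs at -67.500°; with |LB| = 23.1, B = (10.721, 15.468). Then |CB| = |B − C| = 18.820.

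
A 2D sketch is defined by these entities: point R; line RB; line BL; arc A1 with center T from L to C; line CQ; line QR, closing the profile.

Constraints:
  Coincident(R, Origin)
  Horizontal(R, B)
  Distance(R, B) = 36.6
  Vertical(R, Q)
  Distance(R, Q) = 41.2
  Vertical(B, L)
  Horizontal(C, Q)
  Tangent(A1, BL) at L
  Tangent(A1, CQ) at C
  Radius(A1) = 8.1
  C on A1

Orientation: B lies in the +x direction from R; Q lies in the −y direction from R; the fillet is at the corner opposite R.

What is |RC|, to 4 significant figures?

50.10

R is at the origin; RB is horizontal with |RB| = 36.6 and B on the +x side, so B = (36.60, 0.000). RQ is vertical with |RQ| = 41.2 and Q on the −y side, so Q = (0.000, -41.20). The virtual corner opposite R is at (36.60, -41.20). A1 meets BL tangentially, so TL is at right angles to BL and tangency of A1 to CQ means the radius TC is perpendicular to CQ, with radius 8.1, so the center T sits 8.1 in from both sides at T = (28.50, -33.10). That places the tangent points at L = (36.60, -33.10) on BL and C = (28.50, -41.20) on CQ. Then |RC| = |C − R| = 50.10.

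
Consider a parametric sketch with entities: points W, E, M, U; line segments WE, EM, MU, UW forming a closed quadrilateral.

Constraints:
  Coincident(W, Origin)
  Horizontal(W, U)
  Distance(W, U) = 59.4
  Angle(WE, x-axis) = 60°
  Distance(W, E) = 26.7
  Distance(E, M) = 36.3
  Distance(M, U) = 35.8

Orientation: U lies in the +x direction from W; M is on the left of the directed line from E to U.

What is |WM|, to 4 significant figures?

58.79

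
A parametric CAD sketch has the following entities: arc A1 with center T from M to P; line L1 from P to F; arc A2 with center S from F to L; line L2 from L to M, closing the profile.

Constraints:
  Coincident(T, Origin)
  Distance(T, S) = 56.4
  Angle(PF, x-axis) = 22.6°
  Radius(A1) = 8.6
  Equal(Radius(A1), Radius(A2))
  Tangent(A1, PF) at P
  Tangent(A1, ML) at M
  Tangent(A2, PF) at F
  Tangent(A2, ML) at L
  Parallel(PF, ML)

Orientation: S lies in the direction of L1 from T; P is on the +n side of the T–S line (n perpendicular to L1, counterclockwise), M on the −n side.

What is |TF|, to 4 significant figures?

57.05

Tangency of A1 to both parallel lines with radius 8.6 puts P and M at T ± 8.6·n: P = (-3.305, 7.940), M = (3.305, -7.940). Equal radii place F and L the same way about S: F = S + 8.6·n = (48.76, 29.61), L = S − 8.6·n = (55.37, 13.73). Then |TF| = |F − T| = 57.05.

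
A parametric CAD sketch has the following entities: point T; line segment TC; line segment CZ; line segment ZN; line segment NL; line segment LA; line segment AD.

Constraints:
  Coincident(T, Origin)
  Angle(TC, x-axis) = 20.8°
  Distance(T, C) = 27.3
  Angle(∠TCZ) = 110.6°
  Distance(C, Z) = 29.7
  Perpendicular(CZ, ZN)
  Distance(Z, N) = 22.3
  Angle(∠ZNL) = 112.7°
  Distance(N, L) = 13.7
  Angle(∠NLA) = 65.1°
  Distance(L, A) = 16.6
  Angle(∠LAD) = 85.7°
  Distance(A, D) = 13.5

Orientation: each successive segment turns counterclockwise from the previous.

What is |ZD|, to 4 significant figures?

12.61

∠NLA = 65.1° gives LA at 2.400° from the x-axis; with |LA| = 16.6, A = (14.46, 27.35). ∠LAD = 85.7° gives AD at 96.70° from the x-axis; with |AD| = 13.5, D = (12.88, 40.76). Then |ZD| = |D − Z| = 12.61.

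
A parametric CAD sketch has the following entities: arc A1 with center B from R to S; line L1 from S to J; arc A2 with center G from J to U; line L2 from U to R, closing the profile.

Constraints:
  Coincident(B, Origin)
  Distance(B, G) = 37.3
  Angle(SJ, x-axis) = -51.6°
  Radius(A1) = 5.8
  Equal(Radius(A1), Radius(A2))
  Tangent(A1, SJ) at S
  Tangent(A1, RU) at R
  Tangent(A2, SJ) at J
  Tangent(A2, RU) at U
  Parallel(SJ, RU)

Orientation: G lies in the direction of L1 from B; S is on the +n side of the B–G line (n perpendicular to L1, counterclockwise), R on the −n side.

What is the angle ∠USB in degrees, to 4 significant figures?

72.72°

The slot axis is L1's direction at -51.6°, so u = (cos -51.6°, sin -51.6°) = (0.6211, -0.7837) and n = (−sin -51.6°, cos -51.6°) = (0.7837, 0.6211). B is at the origin and G lies 37.3 along u from B, so G = 37.3·u = (23.17, -29.23). Tangency of A1 to both parallel lines with radius 5.8 puts S and R at B ± 5.8·n: S = (4.545, 3.603), R = (-4.545, -3.603). Equal radii place J and U the same way about G: J = G + 5.8·n = (27.71, -25.63), U = G − 5.8·n = (18.62, -32.83). Then cos ∠USB = SU·SB / (|SU||SB|), giving 72.72°.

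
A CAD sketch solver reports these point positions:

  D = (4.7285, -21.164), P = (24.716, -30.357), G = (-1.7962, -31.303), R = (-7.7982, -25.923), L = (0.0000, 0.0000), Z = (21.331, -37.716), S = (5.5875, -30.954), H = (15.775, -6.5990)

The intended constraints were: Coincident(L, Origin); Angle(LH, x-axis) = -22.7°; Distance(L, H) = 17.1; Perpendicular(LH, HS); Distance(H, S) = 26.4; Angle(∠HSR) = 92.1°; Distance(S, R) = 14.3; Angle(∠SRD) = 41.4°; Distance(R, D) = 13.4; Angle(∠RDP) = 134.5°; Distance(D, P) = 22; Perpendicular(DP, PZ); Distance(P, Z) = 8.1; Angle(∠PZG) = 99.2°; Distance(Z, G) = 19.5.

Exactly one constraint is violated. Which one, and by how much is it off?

Distance(Z, G) = 19.5 — off by 4.50.

L = (0.00, 0.00) ✓; LH at -22.70° ✓; |LH| = 17.10 ✓; ∠(LH, HS) = 90.00° ✓; |HS| = 26.40 ✓; ∠HSR = 92.10° ✓; |SR| = 14.30 ✓; ∠SRD = 41.40° ✓; |RD| = 13.40 ✓; ∠RDP = 134.5° ✓; |DP| = 22.00 ✓; ∠(DP, PZ) = 90.00° ✓; |PZ| = 8.100 ✓; ∠PZG = 99.20° ✓; |ZG| = 24.00 ✗.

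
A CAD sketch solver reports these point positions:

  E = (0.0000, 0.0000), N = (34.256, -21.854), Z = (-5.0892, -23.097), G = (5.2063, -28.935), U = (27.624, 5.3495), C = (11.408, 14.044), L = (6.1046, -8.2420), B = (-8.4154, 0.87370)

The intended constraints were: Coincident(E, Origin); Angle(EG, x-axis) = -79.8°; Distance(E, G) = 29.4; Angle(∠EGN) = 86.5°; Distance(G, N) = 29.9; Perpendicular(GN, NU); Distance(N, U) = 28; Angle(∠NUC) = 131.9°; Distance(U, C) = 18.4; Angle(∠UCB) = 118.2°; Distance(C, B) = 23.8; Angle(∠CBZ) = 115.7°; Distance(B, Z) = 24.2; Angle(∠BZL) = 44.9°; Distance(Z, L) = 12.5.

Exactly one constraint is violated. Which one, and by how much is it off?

Distance(Z, L) = 12.5 — off by 6.10.

E = (0.00, 0.00) ✓; EG at -79.80° ✓; |EG| = 29.40 ✓; ∠EGN = 86.50° ✓; |GN| = 29.90 ✓; ∠(GN, NU) = 90.00° ✓; |NU| = 28.00 ✓; ∠NUC = 131.9° ✓; |UC| = 18.40 ✓; ∠UCB = 118.2° ✓; |CB| = 23.80 ✓; ∠CBZ = 115.7° ✓; |BZ| = 24.20 ✓; ∠BZL = 44.90° ✓; |ZL| = 18.60 ✗.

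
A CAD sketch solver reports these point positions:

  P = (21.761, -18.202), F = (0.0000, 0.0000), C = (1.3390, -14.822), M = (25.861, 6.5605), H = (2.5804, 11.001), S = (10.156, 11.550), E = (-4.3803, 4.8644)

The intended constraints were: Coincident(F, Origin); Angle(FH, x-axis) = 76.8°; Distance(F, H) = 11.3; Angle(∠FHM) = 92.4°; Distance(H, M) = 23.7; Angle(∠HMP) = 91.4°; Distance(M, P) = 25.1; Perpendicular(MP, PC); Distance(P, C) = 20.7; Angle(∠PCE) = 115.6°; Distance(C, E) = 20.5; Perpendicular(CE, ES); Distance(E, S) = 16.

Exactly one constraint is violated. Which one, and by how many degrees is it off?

Perpendicular(CE, ES) — off by 8.50°.

F = (0.00, 0.00) ✓; FH at 76.80° ✓; |FH| = 11.30 ✓; ∠FHM = 92.40° ✓; |HM| = 23.70 ✓; ∠HMP = 91.40° ✓; |MP| = 25.10 ✓; ∠(MP, PC) = 90.00° ✓; |PC| = 20.70 ✓; ∠PCE = 115.6° ✓; |CE| = 20.50 ✓; ∠(CE, ES) = 81.50° ✗; |ES| = 16.00 ✓.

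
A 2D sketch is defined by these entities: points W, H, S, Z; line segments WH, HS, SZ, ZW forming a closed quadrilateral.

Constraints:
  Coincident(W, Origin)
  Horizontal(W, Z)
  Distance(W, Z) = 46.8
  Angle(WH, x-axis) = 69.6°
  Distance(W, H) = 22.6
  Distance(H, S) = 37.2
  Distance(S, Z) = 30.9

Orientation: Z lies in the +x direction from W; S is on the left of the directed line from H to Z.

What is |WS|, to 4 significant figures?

53.54

Checks: |HS| = 37.20 ✓; |SZ| = 30.90 ✓.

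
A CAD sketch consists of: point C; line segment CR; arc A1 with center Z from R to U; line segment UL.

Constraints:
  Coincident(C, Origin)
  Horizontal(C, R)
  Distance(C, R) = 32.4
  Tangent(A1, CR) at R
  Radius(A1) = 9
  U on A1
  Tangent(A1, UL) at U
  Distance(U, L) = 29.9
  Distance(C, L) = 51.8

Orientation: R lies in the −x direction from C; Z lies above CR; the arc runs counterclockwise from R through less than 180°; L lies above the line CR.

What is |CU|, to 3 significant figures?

26.5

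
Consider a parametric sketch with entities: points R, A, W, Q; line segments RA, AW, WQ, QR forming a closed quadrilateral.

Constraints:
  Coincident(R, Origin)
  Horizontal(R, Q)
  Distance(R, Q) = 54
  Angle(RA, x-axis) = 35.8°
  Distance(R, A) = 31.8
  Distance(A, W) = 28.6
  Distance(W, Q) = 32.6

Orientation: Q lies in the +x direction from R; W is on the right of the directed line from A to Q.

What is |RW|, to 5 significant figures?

24.953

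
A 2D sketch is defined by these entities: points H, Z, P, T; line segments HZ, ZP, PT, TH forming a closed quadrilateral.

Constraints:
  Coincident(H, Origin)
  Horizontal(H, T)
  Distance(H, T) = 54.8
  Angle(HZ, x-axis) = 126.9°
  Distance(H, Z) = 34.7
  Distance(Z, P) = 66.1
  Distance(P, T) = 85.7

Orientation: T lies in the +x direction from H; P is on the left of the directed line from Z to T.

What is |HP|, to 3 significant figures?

81.6

Checks: |ZP| = 66.10 ✓; |PT| = 85.70 ✓.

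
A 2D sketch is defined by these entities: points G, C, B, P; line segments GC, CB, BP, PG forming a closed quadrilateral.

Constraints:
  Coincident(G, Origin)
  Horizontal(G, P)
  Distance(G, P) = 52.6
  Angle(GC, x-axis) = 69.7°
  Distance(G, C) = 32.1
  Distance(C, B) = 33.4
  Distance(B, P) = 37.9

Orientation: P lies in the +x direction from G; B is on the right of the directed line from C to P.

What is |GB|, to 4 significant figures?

15.14

Checks: |CB| = 33.40 ✓; |BP| = 37.90 ✓.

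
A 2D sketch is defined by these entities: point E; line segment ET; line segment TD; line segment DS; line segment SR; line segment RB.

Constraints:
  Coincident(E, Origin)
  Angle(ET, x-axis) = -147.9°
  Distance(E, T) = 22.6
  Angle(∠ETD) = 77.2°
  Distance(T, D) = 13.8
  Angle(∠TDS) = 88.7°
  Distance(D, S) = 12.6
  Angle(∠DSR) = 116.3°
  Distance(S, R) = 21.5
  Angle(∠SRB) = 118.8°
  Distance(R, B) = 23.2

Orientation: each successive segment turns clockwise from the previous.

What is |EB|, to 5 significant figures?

32.859

E is at the origin; ET runs at -147.9° with length 22.6, so T = (-19.145, -12.010). ∠ETD = 77.2° gives TD at 109.30° from the x-axis; with |TD| = 13.8, D = (-23.706, 1.0148). ∠TDS = 88.7° gives DS at 18.000° from the x-axis; with |DS| = 12.6, S = (-11.723, 4.9085). ∠DSR = 116.3° gives SR at -45.700° from the x-axis; with |SR| = 21.5, R = (3.2932, -10.479). ∠SRB = 118.8° gives RB at -106.90° from the x-axis; with |RB| = 23.2, B = (-3.4511, -32.677). Then |EB| = |B − E| = 32.859.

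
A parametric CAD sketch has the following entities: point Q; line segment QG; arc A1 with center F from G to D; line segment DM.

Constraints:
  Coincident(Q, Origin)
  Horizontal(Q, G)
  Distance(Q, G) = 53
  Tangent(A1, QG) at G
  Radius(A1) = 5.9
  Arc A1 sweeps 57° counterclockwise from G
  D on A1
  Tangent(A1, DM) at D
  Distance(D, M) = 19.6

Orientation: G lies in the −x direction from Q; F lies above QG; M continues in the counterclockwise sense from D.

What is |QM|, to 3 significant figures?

42.0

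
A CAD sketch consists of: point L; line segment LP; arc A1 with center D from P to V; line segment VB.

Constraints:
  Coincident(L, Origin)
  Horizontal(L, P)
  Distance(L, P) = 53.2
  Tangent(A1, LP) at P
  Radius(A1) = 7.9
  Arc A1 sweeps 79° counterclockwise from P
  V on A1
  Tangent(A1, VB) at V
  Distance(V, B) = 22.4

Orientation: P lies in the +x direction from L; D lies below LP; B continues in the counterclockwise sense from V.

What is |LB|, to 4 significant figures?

50.01

L is at the origin; LP is horizontal with |LP| = 53.2 and P on the +x side, so P = (53.20, 0.000). Since A1 is tangent to LP there, DP ⟂ LP, so D = P + (0, -7.9) = (53.20, -7.900). On A1, P sits at bearing 90° from D; a 79° counterclockwise sweep puts V at bearing 169°, so V = D + 7.9·(cos 169°, sin 169°) = (45.45, -6.393). A1 meets VB tangentially, so DV is at right angles to VB, so VB runs along (−sin 169°, cos 169°); with |VB| = 22.4, B = (41.17, -28.38). Then |LB| = |B − L| = 50.01.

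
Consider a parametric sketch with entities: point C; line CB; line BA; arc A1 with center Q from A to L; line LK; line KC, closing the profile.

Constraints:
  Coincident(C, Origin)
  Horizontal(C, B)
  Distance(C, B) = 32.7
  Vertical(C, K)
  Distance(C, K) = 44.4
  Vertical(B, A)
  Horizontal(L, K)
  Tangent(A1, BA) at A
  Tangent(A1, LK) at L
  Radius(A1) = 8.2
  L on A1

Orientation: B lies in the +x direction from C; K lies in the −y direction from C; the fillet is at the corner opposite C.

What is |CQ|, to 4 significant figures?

43.71

C is at the origin; CB is horizontal with |CB| = 32.7 and B on the +x side, so B = (32.70, 0.000). CK is vertical with |CK| = 44.4 and K on the −y side, so K = (0.000, -44.40). The virtual corner opposite C is at (32.70, -44.40). Tangency of A1 to BA means the radius QA is perpendicular to BA and tangency of A1 to LK means the radius QL is perpendicular to LK, with radius 8.2, so the center Q sits 8.2 in from both sides at Q = (24.50, -36.20). Then |CQ| = |Q − C| = 43.71.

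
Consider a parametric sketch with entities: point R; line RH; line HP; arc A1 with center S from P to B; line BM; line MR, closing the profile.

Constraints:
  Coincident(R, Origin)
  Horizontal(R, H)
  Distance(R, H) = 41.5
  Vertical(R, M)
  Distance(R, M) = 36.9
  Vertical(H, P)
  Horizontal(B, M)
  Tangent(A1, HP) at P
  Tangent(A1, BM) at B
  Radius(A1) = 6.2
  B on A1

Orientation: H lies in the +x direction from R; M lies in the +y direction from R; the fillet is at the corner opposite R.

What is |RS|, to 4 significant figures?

46.78

R is at the origin; R and H share the same y with |RH| = 41.5 and H on the +x side, so H = (41.50, 0.000). R and M share the same x with |RM| = 36.9 and M on the +y side, so M = (0.000, 36.90). The virtual corner opposite R is at (41.50, 36.90). A1 meets HP tangentially, so SP is at right angles to HP and since A1 is tangent to BM there, SB ⟂ BM, with radius 6.2, so the center S sits 6.2 in from both sides at S = (35.30, 30.70). Then |RS| = |S − R| = 46.78.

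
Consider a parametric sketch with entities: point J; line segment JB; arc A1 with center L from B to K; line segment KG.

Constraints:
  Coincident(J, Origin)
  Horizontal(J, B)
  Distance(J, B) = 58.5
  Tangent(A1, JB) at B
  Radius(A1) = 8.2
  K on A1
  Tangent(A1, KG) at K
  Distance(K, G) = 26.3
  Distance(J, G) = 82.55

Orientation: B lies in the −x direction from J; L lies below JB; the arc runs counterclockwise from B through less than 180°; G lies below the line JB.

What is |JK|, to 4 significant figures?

65.98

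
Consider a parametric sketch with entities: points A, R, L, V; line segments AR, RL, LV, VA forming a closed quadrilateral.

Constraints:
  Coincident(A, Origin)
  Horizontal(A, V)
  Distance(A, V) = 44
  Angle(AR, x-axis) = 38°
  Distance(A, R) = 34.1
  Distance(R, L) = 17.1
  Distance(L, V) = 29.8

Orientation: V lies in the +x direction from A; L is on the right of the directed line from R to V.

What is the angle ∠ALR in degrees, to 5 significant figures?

160.61°

A is at the origin; AV is horizontal with |AV| = 44.0 and V in +x, so V = (44.0, 0). AR runs at 38.0° with |AR| = 34.1, so R = (26.871, 20.994). L is determined by |RL| = 17.1 and |LV| = 29.8 together: it lies at the intersection of circle(R, 17.1) and circle(V, 29.8). With |RV| = 27.095, the foot of the radical line on RV is 2.5561 from R and the perpendicular offset is √(17.1² − 2.5561²) = 16.908. Taking the right-of-RV solution: L = (15.386, 8.3248).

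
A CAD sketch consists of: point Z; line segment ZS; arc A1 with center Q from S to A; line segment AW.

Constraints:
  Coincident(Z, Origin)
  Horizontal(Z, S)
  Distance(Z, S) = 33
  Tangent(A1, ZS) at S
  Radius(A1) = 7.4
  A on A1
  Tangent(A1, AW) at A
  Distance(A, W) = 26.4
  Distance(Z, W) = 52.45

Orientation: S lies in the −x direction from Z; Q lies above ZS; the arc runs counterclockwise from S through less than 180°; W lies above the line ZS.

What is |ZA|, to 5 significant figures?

28.866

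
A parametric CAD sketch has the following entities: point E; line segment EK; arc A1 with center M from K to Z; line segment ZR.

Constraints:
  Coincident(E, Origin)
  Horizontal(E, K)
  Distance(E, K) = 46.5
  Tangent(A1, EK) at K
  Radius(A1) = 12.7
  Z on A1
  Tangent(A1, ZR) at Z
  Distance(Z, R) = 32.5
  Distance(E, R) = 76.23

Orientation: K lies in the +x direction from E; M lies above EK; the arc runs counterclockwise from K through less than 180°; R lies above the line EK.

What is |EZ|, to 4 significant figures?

60.23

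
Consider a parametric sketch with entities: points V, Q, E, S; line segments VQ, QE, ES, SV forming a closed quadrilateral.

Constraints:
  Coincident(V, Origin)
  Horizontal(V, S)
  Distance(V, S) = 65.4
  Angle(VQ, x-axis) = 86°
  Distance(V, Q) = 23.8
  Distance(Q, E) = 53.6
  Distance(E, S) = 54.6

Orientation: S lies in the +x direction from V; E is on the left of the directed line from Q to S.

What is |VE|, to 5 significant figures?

70.093

Checks: |QE| = 53.60 ✓; |ES| = 54.60 ✓.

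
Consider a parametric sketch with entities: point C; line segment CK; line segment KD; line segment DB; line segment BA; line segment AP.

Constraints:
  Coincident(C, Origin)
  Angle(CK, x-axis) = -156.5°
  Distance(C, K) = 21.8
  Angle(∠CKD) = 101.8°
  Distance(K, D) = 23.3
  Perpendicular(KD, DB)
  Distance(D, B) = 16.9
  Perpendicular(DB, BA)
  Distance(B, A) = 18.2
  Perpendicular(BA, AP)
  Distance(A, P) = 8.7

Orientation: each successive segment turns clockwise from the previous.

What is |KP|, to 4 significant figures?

9.657

C is at the origin; CK runs at -156.5° with length 21.8, so K = (-19.99, -8.693). ∠CKD = 101.8° gives KD at 125.3° from the x-axis; with |KD| = 23.3, D = (-33.46, 10.32). The perpendicularity gives DB at right angles to KD, so DB runs at 35.30°; with |DB| = 16.9, B = (-19.66, 20.09). DB is perpendicular to BA, so BA runs at -54.70°; with |BA| = 18.2, A = (-9.146, 5.235). BA ⟂ AP, so AP runs at -144.7°; with |AP| = 8.7, P = (-16.25, 0.2080). Then |KP| = |P − K| = 9.657.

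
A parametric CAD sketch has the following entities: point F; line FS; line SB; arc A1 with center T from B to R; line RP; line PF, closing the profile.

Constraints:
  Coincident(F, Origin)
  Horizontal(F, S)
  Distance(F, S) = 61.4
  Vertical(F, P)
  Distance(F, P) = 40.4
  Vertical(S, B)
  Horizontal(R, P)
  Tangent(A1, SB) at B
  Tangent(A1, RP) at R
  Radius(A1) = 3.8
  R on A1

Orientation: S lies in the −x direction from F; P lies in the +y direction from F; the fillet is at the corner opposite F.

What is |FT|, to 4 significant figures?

68.24

F is at the origin; F and S share the same y with |FS| = 61.4 and S on the −x side, so S = (-61.40, 0.000). F and P share the same x with |FP| = 40.4 and P on the +y side, so P = (0.000, 40.40). The virtual corner opposite F is at (-61.40, 40.40). Tangency of A1 to SB means the radius TB is perpendicular to SB and tangency of A1 to RP means the radius TR is perpendicular to RP, with radius 3.8, so the center T sits 3.8 in from both sides at T = (-57.60, 36.60). Then |FT| = |T − F| = 68.24.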